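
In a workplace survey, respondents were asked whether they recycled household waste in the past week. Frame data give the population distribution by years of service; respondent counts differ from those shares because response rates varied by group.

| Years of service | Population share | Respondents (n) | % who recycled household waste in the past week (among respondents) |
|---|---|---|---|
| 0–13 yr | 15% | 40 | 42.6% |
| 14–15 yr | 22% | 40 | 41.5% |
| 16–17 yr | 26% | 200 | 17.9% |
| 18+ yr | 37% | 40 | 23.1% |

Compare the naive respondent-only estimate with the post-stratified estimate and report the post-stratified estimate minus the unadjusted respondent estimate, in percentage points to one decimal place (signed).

Without adjustment, the pooled respondent share is:
  (40/320)×42.6 + (40/320)×41.5 + (200/320)×17.9 + (40/320)×23.1 = 24.5875%
Reweighting by population years of service shares:
  0.15×42.6 + 0.22×41.5 + 0.26×17.9 + 0.37×23.1 = 28.721%
Difference = 28.721 − 24.5875 = 4.1335 pp.

+4.1 percentage points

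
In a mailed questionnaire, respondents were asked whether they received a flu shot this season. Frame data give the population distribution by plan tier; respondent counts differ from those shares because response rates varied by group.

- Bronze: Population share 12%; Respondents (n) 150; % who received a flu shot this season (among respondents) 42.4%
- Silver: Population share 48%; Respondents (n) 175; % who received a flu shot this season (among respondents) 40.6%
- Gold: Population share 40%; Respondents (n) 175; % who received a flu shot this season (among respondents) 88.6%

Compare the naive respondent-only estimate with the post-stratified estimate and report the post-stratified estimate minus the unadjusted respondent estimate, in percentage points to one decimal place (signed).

Unadjusted (pooled respondent) estimate weights by respondent counts:
  (150/500)×42.4 + (175/500)×40.6 + (175/500)×88.6 = 57.94%
Post-stratifying to population shares instead:
  0.12×42.4 + 0.48×40.6 + 0.4×88.6 = 60.016%
Difference = 60.016 − 57.94 = 2.076 pp.

+2.1 percentage points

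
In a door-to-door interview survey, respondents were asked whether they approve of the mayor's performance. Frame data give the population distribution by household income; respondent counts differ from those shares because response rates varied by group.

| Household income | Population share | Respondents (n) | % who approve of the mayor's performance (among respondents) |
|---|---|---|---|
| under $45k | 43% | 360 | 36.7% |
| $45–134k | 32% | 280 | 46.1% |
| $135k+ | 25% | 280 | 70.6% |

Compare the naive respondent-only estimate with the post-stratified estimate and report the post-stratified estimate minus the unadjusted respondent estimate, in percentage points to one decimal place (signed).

-1.7 percentage points

Naive respondent-only estimate (weights = respondent counts):
  (360/920)×36.7 + (280/920)×46.1 + (280/920)×70.6 = 49.8783%
Reweighting by population household income shares:
  0.43×36.7 + 0.32×46.1 + 0.25×70.6 = 48.183%
Difference = 48.183 − 49.8783 = -1.6953 pp.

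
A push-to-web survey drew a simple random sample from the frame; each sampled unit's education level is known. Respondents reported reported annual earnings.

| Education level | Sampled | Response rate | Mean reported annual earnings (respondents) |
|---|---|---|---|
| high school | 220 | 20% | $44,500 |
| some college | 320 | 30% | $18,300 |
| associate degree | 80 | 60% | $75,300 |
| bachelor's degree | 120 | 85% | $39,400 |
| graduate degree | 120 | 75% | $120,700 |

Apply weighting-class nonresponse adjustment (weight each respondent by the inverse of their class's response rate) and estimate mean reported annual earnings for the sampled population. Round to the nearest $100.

$47,500

With weight = n_sampled/n_responded per class, the weighted class total is n_sampled:
  high school: 220 × 44,500 = 9,790,000
  some college: 320 × 18,300 = 5,856,000
  associate degree: 80 × 75,300 = 6,024,000
  bachelor's degree: 120 × 39,400 = 4,728,000
  graduate degree: 120 × 120,700 = 14,484,000
Adjusted estimate = 40,882,000 / 860 = 47537.2 → $47,500.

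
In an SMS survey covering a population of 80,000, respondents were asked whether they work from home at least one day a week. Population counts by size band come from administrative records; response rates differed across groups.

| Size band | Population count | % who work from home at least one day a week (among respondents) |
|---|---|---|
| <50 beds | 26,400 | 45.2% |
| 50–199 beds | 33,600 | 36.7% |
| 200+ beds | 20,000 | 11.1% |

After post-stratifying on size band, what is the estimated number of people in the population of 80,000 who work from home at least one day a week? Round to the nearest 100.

26,500

Apply each group's respondent rate to its population count:
  <50 beds: 26,400 × 45.2% = 11932.8
  50–199 beds: 33,600 × 36.7% = 12331.2
  200+ beds: 20,000 × 11.1% = 2220
Estimated total = 26,484 → 26,500.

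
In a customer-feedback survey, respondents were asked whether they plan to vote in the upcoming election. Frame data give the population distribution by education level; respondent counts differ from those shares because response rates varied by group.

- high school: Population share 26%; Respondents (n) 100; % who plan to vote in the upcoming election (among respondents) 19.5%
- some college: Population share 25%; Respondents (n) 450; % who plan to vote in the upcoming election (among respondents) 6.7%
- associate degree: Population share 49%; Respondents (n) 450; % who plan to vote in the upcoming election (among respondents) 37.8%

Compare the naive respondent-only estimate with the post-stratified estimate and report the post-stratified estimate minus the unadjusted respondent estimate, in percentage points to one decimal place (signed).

+3.3 percentage points

Naive respondent-only estimate (weights = respondent counts):
  (100/1000)×19.5 + (450/1000)×6.7 + (450/1000)×37.8 = 21.975%
Reweighting by population education level shares:
  0.26×19.5 + 0.25×6.7 + 0.49×37.8 = 25.267%
Difference = 25.267 − 21.975 = 3.292 pp.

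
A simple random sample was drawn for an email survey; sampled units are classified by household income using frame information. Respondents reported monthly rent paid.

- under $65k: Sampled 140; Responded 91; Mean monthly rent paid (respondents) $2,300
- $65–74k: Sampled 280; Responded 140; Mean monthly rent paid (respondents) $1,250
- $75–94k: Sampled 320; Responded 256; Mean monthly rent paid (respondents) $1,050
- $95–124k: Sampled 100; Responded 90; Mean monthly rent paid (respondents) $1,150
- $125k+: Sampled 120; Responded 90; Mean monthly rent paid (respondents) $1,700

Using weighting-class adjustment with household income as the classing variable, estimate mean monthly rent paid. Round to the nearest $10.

$1,380

Response rates by class: under $65k 91/140 = 65%, $65–74k 140/280 = 50%, $75–94k 256/320 = 80%, $95–124k 90/100 = 90%, $125k+ 90/120 = 75%.
With weight = n_sampled/n_responded per class, the weighted class total is n_sampled:
  under $65k: 140 × 2300 = 322,000
  $65–74k: 280 × 1250 = 350,000
  $75–94k: 320 × 1050 = 336,000
  $95–124k: 100 × 1150 = 115,000
  $125k+: 120 × 1700 = 204,000
Adjusted estimate = 1,327,000 / 960 = 1382.29 → $1,380.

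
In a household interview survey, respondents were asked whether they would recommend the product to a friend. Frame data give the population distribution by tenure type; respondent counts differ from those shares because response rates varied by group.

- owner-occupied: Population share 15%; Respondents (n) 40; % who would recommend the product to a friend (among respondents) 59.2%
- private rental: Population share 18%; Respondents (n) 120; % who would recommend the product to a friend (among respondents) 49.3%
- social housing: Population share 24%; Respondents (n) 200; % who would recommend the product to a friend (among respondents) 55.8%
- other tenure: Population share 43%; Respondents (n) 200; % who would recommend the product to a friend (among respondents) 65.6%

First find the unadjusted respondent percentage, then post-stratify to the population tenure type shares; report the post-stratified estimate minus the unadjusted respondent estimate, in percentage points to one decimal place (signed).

Without adjustment, the pooled respondent share is:
  (40/560)×59.2 + (120/560)×49.3 + (200/560)×55.8 + (200/560)×65.6 = 58.15%
Post-stratified estimate weights by population shares:
  0.15×59.2 + 0.18×49.3 + 0.24×55.8 + 0.43×65.6 = 59.354%
Difference = 59.354 − 58.15 = 1.204 pp.

+1.2 percentage points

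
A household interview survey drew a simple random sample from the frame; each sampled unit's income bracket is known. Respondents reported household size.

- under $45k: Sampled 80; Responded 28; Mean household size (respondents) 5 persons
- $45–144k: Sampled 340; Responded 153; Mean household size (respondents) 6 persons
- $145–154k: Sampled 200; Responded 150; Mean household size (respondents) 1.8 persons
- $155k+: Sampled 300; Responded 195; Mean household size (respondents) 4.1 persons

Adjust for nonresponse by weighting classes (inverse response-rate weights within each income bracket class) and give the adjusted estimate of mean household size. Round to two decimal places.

4.38

Class response rates: under $45k 28/80 = 35%, $45–144k 153/340 = 45%, $145–154k 150/200 = 75%, $155k+ 195/300 = 65%.
Each respondent's weight = sampled/responded in their class; summing within a class gives n_sampled, so:
  under $45k: 80 × 5 = 400
  $45–144k: 340 × 6 = 2040
  $145–154k: 200 × 1.8 = 360
  $155k+: 300 × 4.1 = 1230
Adjusted estimate = 4030 / 920 = 4.38044 → 4.38.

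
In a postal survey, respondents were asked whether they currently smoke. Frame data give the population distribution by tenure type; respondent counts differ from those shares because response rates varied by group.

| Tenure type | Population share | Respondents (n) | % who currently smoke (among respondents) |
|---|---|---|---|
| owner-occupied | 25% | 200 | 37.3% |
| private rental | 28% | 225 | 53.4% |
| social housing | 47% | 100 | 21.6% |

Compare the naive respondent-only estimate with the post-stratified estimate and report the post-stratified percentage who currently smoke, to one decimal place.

Unadjusted (pooled respondent) estimate weights by respondent counts:
  (200/525)×37.3 + (225/525)×53.4 + (100/525)×21.6 = 41.2095%
Post-stratifying to population shares instead:
  0.25×37.3 + 0.28×53.4 + 0.47×21.6 = 34.429%

34.4%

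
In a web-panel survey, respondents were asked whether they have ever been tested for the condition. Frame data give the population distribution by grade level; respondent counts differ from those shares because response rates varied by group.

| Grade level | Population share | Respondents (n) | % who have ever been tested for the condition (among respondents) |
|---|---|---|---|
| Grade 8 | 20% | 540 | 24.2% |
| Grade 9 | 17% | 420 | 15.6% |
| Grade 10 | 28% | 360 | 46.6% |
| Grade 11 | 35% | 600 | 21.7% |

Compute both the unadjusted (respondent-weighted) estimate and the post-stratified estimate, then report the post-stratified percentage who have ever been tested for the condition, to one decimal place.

Without adjustment, the pooled respondent share is:
  (540/1920)×24.2 + (420/1920)×15.6 + (360/1920)×46.6 + (600/1920)×21.7 = 25.7375%
Reweighting by population grade level shares:
  0.2×24.2 + 0.17×15.6 + 0.28×46.6 + 0.35×21.7 = 28.135%

28.1%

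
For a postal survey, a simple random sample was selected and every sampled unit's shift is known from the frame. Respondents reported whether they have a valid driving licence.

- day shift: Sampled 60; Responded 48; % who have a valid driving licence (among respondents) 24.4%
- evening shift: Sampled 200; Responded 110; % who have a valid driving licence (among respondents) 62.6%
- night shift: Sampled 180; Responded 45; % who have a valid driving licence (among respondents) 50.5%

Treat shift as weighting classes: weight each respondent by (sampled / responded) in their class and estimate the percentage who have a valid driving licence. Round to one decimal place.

Response rates by class: day shift 48/60 = 80%, evening shift 110/200 = 55%, night shift 45/180 = 25%.
With weight = n_sampled/n_responded per class, the weighted class total is n_sampled:
  day shift: 60 × 24.4 = 1464
  evening shift: 200 × 62.6 = 12,520
  night shift: 180 × 50.5 = 9090
Adjusted estimate = 23,074 / 440 = 52.4409 → 52.4%.

52.4%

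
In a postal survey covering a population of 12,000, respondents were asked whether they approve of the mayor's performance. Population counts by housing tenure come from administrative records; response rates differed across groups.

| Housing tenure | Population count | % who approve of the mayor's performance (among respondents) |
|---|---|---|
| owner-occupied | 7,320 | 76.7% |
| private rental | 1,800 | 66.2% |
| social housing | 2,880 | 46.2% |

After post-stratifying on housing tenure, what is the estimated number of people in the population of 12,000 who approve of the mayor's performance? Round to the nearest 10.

8,140

Each cell contributes its population count × the respondent rate:
  owner-occupied: 7,320 × 76.7% = 5614.44
  private rental: 1,800 × 66.2% = 1191.6
  social housing: 2,880 × 46.2% = 1330.56
Estimated total = 8136.6 → 8,140.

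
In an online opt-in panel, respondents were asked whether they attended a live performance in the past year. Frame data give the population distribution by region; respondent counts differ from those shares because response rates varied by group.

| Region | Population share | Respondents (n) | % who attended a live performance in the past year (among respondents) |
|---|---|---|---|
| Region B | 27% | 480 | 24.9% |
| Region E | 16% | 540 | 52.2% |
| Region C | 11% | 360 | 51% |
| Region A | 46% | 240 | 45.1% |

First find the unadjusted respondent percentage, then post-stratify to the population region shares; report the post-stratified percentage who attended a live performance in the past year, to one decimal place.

41.4%

Without adjustment, the pooled respondent share is:
  (480/1620)×24.9 + (540/1620)×52.2 + (360/1620)×51 + (240/1620)×45.1 = 42.7926%
Post-stratified estimate weights by population shares:
  0.27×24.9 + 0.16×52.2 + 0.11×51 + 0.46×45.1 = 41.431%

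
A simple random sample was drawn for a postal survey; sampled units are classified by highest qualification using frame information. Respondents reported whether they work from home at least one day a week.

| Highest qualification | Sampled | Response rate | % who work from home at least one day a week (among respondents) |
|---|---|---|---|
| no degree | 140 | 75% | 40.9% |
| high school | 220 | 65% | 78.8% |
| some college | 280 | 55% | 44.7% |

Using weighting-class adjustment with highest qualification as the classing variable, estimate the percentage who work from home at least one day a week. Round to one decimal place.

Weighting each respondent by the inverse class response rate inflates each class back to its sampled size, so the class weight is n_sampled:
  no degree: 140 × 40.9 = 5726
  high school: 220 × 78.8 = 17,336
  some college: 280 × 44.7 = 12,516
Adjusted estimate = 35,578 / 640 = 55.5906 → 55.6%.

55.6%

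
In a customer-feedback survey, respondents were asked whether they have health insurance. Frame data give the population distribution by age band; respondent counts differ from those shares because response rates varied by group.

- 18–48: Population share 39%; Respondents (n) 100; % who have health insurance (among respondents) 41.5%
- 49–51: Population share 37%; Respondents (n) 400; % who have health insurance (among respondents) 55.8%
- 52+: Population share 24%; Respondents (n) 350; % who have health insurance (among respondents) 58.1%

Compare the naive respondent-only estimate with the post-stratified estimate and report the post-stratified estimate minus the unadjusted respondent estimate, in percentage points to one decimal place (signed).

-4.3 percentage points

Naive respondent-only estimate (weights = respondent counts):
  (100/850)×41.5 + (400/850)×55.8 + (350/850)×58.1 = 55.0647%
Reweighting by population age band shares:
  0.39×41.5 + 0.37×55.8 + 0.24×58.1 = 50.775%
Difference = 50.775 − 55.0647 = -4.2897 pp.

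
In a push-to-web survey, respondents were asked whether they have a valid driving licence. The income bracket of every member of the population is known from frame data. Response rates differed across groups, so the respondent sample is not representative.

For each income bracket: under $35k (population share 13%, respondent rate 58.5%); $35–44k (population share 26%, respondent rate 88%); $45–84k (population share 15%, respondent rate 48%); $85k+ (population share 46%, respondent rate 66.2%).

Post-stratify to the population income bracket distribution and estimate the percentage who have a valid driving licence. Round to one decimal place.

68.1%

Weight each group's respondent value by its population share:
  under $35k: 0.13 × 58.5 = 7.605
  $35–44k: 0.26 × 88 = 22.88
  $45–84k: 0.15 × 48 = 7.2
  $85k+: 0.46 × 66.2 = 30.452
Post-stratified estimate = 68.137 → 68.1%.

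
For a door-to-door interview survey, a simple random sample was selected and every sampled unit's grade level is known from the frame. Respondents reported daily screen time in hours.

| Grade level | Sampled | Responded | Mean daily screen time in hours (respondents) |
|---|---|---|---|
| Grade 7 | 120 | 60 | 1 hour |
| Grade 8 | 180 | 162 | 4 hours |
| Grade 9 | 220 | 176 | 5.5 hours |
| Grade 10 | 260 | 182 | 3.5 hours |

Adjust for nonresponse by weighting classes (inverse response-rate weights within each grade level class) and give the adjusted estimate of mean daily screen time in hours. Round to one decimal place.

3.8

Response rates by class: Grade 7 60/120 = 50%, Grade 8 162/180 = 90%, Grade 9 176/220 = 80%, Grade 10 182/260 = 70%.
Inverse-response-rate weighting restores each class to its sampled count, so class totals weight by n_sampled:
  Grade 7: 120 × 1 = 120
  Grade 8: 180 × 4 = 720
  Grade 9: 220 × 5.5 = 1210
  Grade 10: 260 × 3.5 = 910
Adjusted estimate = 2960 / 780 = 3.79487 → 3.8.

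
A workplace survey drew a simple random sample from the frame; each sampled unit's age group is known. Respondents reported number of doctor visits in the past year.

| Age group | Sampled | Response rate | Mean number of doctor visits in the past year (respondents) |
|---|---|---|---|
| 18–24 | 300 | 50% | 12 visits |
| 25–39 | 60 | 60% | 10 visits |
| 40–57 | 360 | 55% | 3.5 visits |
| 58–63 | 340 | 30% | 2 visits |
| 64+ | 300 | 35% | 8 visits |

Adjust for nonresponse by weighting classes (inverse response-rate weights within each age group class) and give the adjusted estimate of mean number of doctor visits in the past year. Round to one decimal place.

6.3

Each respondent's weight = sampled/responded in their class; summing within a class gives n_sampled, so:
  18–24: 300 × 12 = 3600
  25–39: 60 × 10 = 600
  40–57: 360 × 3.5 = 1260
  58–63: 340 × 2 = 680
  64+: 300 × 8 = 2400
Adjusted estimate = 8540 / 1,360 = 6.27941 → 6.3.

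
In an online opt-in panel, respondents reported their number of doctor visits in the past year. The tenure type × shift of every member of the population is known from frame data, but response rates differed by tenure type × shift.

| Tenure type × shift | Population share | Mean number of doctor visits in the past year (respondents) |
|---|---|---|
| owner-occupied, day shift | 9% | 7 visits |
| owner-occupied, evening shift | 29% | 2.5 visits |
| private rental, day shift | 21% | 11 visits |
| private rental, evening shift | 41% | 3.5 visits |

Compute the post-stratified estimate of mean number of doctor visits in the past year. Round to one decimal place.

5.1

Weight each group's respondent value by its population share:
  owner-occupied, day shift: 0.09 × 7 = 0.63
  owner-occupied, evening shift: 0.29 × 2.5 = 0.725
  private rental, day shift: 0.21 × 11 = 2.31
  private rental, evening shift: 0.41 × 3.5 = 1.435
Post-stratified estimate = 5.1 → 5.1.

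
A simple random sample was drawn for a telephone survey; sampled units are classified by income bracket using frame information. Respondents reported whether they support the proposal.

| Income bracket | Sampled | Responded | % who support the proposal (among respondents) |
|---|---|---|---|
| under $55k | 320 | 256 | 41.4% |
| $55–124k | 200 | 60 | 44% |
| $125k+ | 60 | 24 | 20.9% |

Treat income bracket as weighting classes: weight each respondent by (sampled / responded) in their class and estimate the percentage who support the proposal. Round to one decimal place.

Class response rates: under $55k 256/320 = 80%, $55–124k 60/200 = 30%, $125k+ 24/60 = 40%.
Inverse-response-rate weighting restores each class to its sampled count, so class totals weight by n_sampled:
  under $55k: 320 × 41.4 = 13,248
  $55–124k: 200 × 44 = 8800
  $125k+: 60 × 20.9 = 1254
Adjusted estimate = 23,302 / 580 = 40.1759 → 40.2%.

40.2%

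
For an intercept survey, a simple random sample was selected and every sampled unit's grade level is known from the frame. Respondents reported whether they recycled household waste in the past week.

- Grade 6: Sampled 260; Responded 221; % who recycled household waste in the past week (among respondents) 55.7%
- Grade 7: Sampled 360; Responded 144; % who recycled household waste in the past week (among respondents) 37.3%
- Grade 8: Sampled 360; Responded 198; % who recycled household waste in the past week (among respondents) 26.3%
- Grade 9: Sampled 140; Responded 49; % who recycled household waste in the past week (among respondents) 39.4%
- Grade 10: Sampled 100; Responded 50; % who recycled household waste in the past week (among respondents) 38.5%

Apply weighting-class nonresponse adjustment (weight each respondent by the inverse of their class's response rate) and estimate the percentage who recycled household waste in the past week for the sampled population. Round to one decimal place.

Class response rates: Grade 6 221/260 = 85%, Grade 7 144/360 = 40%, Grade 8 198/360 = 55%, Grade 9 49/140 = 35%, Grade 10 50/100 = 50%.
With weight = n_sampled/n_responded per class, the weighted class total is n_sampled:
  Grade 6: 260 × 55.7 = 14,482
  Grade 7: 360 × 37.3 = 13428
  Grade 8: 360 × 26.3 = 9468
  Grade 9: 140 × 39.4 = 5516
  Grade 10: 100 × 38.5 = 3850
Adjusted estimate = 46,744 / 1,220 = 38.3148 → 38.3%.

38.3%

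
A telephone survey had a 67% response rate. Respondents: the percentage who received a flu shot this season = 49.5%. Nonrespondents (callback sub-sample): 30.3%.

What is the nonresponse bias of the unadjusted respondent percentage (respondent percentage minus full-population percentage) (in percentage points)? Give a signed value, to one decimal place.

Nonresponse fraction = 1 − 0.67 = 0.33.
Bias = (nonresponse fraction) × (respondent percentage − nonrespondent percentage)
     = 0.33 × (49.5 − 30.3) = 0.33 × 19.2 = 6.336.

+6.3 percentage points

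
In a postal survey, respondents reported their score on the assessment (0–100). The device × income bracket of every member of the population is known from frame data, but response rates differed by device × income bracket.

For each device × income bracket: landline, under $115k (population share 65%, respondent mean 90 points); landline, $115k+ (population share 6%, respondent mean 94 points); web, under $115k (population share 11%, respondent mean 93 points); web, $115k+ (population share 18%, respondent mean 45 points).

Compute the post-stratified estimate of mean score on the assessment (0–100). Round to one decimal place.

Post-stratification weights by population share, not respondent share:
  landline, under $115k: 0.65 × 90 = 58.5
  landline, $115k+: 0.06 × 94 = 5.64
  web, under $115k: 0.11 × 93 = 10.23
  web, $115k+: 0.18 × 45 = 8.1
Post-stratified estimate = 82.47 → 82.5.

82.5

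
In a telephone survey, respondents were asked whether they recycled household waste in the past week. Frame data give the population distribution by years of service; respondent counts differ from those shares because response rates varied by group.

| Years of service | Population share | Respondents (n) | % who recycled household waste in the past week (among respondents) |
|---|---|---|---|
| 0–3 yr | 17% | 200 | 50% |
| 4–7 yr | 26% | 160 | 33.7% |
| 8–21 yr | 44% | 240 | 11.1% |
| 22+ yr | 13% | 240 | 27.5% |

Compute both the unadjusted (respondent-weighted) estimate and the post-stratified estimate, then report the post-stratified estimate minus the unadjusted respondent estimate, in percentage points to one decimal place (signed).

Without adjustment, the pooled respondent share is:
  (200/840)×50 + (160/840)×33.7 + (240/840)×11.1 + (240/840)×27.5 = 29.3524%
Reweighting by population years of service shares:
  0.17×50 + 0.26×33.7 + 0.44×11.1 + 0.13×27.5 = 25.721%
Difference = 25.721 − 29.3524 = -3.6314 pp.

-3.6 percentage points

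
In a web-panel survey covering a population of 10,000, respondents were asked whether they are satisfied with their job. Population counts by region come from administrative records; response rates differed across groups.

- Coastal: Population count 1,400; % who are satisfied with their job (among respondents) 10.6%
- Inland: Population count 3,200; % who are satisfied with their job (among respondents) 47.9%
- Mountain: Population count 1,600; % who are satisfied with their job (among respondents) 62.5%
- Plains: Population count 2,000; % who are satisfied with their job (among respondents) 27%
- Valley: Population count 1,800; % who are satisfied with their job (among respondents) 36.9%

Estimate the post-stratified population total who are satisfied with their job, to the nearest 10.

3,890

Each cell contributes its population count × the respondent rate:
  Coastal: 1,400 × 10.6% = 148.4
  Inland: 3,200 × 47.9% = 1532.8
  Mountain: 1,600 × 62.5% = 1000
  Plains: 2,000 × 27% = 540
  Valley: 1,800 × 36.9% = 664.2
Estimated total = 3885.4 → 3,890.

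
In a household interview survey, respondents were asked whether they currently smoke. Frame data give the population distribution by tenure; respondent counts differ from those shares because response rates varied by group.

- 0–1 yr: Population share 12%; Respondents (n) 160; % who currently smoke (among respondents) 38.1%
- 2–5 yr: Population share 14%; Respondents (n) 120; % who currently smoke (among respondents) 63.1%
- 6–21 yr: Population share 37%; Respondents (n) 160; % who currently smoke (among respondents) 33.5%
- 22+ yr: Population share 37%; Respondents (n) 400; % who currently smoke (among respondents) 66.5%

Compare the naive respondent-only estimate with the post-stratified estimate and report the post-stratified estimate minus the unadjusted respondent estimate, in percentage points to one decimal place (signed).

-3.9 percentage points

Unadjusted (pooled respondent) estimate weights by respondent counts:
  (160/840)×38.1 + (120/840)×63.1 + (160/840)×33.5 + (400/840)×66.5 = 54.319%
Reweighting by population tenure shares:
  0.12×38.1 + 0.14×63.1 + 0.37×33.5 + 0.37×66.5 = 50.406%
Difference = 50.406 − 54.319 = -3.913 pp.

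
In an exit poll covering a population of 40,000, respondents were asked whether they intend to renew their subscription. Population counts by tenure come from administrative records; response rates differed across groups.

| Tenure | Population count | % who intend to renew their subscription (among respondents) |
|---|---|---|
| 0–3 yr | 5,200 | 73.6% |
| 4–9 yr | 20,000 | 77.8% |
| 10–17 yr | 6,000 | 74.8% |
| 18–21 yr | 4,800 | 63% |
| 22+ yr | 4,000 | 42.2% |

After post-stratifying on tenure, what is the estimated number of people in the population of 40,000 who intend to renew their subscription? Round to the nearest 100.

Each cell contributes its population count × the respondent rate:
  0–3 yr: 5,200 × 73.6% = 3827.2
  4–9 yr: 20,000 × 77.8% = 15,560
  10–17 yr: 6,000 × 74.8% = 4488
  18–21 yr: 4,800 × 63% = 3024
  22+ yr: 4,000 × 42.2% = 1688
Estimated total = 28587.2 → 28,600.

28,600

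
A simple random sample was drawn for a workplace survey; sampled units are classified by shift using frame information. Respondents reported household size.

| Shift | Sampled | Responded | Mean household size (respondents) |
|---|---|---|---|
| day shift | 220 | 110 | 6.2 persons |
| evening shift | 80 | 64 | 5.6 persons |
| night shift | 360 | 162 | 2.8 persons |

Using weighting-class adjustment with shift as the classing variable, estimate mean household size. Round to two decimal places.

Class response rates: day shift 110/220 = 50%, evening shift 64/80 = 80%, night shift 162/360 = 45%.
Each respondent's weight = sampled/responded in their class; summing within a class gives n_sampled, so:
  day shift: 220 × 6.2 = 1364
  evening shift: 80 × 5.6 = 448
  night shift: 360 × 2.8 = 1008
Adjusted estimate = 2820 / 660 = 4.27273 → 4.27.

4.27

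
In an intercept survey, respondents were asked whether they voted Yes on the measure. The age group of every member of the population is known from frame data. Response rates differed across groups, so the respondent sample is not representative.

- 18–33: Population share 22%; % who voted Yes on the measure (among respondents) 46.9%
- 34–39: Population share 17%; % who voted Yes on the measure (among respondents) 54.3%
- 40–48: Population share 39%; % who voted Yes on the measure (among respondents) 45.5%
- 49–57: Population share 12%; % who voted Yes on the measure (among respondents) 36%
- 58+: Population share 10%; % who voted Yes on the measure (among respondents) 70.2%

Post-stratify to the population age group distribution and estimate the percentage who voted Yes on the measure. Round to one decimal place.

Each cell contributes population-share × respondent value:
  18–33: 0.22 × 46.9 = 10.318
  34–39: 0.17 × 54.3 = 9.231
  40–48: 0.39 × 45.5 = 17.745
  49–57: 0.12 × 36 = 4.32
  58+: 0.1 × 70.2 = 7.02
Post-stratified estimate = 48.634 → 48.6%.

48.6%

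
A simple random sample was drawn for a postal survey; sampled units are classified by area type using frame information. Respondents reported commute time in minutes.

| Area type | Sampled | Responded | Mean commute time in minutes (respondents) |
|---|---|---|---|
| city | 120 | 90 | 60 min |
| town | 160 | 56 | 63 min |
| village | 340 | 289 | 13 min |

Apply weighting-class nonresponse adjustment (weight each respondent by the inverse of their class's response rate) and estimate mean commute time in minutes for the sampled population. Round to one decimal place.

35.0

Class response rates: city 90/120 = 75%, town 56/160 = 35%, village 289/340 = 85%.
Each respondent's weight = sampled/responded in their class; summing within a class gives n_sampled, so:
  city: 120 × 60 = 7200
  town: 160 × 63 = 10,080
  village: 340 × 13 = 4420
Adjusted estimate = 21,700 / 620 = 35 → 35.0.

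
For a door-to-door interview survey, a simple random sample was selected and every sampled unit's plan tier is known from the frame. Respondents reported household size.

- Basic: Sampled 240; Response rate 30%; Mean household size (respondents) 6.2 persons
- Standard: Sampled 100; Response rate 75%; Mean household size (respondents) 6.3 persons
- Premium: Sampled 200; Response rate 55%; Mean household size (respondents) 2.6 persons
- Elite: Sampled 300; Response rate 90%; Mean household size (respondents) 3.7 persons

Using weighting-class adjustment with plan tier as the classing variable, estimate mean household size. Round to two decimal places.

Each respondent's weight = sampled/responded in their class; summing within a class gives n_sampled, so:
  Basic: 240 × 6.2 = 1488
  Standard: 100 × 6.3 = 630
  Premium: 200 × 2.6 = 520
  Elite: 300 × 3.7 = 1110
Adjusted estimate = 3748 / 840 = 4.4619 → 4.46.

4.46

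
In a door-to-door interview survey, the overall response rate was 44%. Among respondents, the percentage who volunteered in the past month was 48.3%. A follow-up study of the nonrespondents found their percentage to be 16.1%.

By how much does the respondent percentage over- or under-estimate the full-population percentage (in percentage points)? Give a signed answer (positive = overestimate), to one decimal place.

Nonresponse fraction = 1 − 0.44 = 0.56.
Bias = (nonresponse fraction) × (respondent percentage − nonrespondent percentage)
     = 0.56 × (48.3 − 16.1) = 0.56 × 32.2 = 18.032.

+18.0 percentage points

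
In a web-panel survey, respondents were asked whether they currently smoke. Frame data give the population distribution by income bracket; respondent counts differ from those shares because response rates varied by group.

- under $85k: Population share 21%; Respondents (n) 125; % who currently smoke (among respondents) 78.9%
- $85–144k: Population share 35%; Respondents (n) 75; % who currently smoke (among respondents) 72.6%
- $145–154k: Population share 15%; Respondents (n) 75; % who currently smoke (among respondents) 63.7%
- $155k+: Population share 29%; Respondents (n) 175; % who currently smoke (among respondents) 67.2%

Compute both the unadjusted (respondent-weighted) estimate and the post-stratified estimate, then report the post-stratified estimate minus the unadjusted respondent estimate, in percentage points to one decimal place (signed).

+0.3 percentage points

Without adjustment, the pooled respondent share is:
  (125/450)×78.9 + (75/450)×72.6 + (75/450)×63.7 + (175/450)×67.2 = 70.7667%
Post-stratifying to population shares instead:
  0.21×78.9 + 0.35×72.6 + 0.15×63.7 + 0.29×67.2 = 71.022%
Difference = 71.022 − 70.7667 = 0.2553 pp.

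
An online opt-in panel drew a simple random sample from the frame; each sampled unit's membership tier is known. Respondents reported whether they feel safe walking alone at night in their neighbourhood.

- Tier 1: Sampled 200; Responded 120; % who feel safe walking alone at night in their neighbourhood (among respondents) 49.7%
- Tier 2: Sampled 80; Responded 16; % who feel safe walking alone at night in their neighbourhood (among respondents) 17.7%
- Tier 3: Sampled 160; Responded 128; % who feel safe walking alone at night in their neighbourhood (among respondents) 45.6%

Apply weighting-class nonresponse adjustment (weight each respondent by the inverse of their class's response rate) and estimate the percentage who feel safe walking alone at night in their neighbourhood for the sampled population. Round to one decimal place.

Class response rates: Tier 1 120/200 = 60%, Tier 2 16/80 = 20%, Tier 3 128/160 = 80%.
Each respondent's weight = sampled/responded in their class; summing within a class gives n_sampled, so:
  Tier 1: 200 × 49.7 = 9940
  Tier 2: 80 × 17.7 = 1416
  Tier 3: 160 × 45.6 = 7296
Adjusted estimate = 18,652 / 440 = 42.3909 → 42.4%.

42.4%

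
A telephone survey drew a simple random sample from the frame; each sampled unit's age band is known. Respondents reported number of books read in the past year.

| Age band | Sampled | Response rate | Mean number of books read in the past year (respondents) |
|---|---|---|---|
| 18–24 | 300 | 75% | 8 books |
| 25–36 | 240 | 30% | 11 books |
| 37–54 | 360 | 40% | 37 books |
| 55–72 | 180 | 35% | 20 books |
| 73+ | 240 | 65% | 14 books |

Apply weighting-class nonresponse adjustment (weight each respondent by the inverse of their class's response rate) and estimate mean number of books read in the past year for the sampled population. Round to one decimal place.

19.2

Weighting each respondent by the inverse class response rate inflates each class back to its sampled size, so the class weight is n_sampled:
  18–24: 300 × 8 = 2400
  25–36: 240 × 11 = 2640
  37–54: 360 × 37 = 13,320
  55–72: 180 × 20 = 3600
  73+: 240 × 14 = 3360
Adjusted estimate = 25,320 / 1,320 = 19.1818 → 19.2.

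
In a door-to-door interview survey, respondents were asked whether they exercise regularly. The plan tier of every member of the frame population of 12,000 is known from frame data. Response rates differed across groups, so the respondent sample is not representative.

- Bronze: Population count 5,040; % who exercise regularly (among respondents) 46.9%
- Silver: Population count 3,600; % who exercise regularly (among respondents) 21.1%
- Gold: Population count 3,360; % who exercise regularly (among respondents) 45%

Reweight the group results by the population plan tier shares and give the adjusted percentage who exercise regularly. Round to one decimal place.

Each cell contributes population-share × respondent value:
  Bronze: (5,040/12,000) × 46.9 = 19.698
  Silver: (3,600/12,000) × 21.1 = 6.33
  Gold: (3,360/12,000) × 45 = 12.6
Post-stratified estimate = 38.628 → 38.6%.

38.6%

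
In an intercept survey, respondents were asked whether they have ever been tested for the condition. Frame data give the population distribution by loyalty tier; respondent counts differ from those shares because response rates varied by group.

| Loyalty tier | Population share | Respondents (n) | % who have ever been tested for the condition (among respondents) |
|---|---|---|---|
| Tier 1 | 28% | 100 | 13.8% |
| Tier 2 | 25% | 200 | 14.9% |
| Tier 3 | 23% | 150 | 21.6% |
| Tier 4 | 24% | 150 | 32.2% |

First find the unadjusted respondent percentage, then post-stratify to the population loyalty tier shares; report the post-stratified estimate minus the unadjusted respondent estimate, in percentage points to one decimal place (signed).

Naive respondent-only estimate (weights = respondent counts):
  (100/600)×13.8 + (200/600)×14.9 + (150/600)×21.6 + (150/600)×32.2 = 20.7167%
Post-stratified estimate weights by population shares:
  0.28×13.8 + 0.25×14.9 + 0.23×21.6 + 0.24×32.2 = 20.285%
Difference = 20.285 − 20.7167 = -0.4317 pp.

-0.4 percentage points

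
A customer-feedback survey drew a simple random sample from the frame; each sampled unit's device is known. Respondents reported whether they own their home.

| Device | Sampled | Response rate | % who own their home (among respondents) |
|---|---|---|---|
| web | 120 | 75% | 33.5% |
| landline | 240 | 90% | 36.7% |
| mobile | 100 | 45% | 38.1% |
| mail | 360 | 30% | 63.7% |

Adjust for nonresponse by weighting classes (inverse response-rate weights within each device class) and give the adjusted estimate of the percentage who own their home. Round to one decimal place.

48.3%

Inverse-response-rate weighting restores each class to its sampled count, so class totals weight by n_sampled:
  web: 120 × 33.5 = 4020
  landline: 240 × 36.7 = 8808
  mobile: 100 × 38.1 = 3810
  mail: 360 × 63.7 = 22,932
Adjusted estimate = 39,570 / 820 = 48.2561 → 48.3%.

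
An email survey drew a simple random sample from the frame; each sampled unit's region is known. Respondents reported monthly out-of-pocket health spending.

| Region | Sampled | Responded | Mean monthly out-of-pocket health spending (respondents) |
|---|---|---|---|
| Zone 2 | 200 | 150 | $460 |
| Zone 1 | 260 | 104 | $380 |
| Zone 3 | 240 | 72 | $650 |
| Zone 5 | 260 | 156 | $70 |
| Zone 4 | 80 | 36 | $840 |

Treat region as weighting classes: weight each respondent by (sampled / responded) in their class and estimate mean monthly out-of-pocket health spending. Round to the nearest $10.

$420

Class response rates: Zone 2 150/200 = 75%, Zone 1 104/260 = 40%, Zone 3 72/240 = 30%, Zone 5 156/260 = 60%, Zone 4 36/80 = 45%.
Inverse-response-rate weighting restores each class to its sampled count, so class totals weight by n_sampled:
  Zone 2: 200 × 460 = 92,000
  Zone 1: 260 × 380 = 98,800
  Zone 3: 240 × 650 = 156,000
  Zone 5: 260 × 70 = 18,200
  Zone 4: 80 × 840 = 67,200
Adjusted estimate = 432,200 / 1,040 = 415.577 → $420.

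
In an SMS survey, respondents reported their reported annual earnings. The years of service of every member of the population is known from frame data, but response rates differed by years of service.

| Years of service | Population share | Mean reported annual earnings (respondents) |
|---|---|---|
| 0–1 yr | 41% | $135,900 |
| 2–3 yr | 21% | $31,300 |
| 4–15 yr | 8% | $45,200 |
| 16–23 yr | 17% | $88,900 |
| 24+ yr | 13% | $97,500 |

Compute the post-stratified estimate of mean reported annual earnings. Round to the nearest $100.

$93,700

Reweight to the known years of service distribution:
  0–1 yr: 0.41 × 135,900 = 55,719
  2–3 yr: 0.21 × 31,300 = 6573
  4–15 yr: 0.08 × 45,200 = 3616
  16–23 yr: 0.17 × 88,900 = 15,113
  24+ yr: 0.13 × 97,500 = 12,675
Post-stratified estimate = 93,696 → $93,700.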